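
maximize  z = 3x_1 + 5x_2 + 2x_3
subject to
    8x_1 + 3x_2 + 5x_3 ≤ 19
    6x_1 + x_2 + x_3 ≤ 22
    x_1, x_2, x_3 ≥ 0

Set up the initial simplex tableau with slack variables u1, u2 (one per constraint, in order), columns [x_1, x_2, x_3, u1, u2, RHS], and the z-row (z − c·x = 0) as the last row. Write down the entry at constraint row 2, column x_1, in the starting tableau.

6

Constraint 2 has coefficient 6 on x_1.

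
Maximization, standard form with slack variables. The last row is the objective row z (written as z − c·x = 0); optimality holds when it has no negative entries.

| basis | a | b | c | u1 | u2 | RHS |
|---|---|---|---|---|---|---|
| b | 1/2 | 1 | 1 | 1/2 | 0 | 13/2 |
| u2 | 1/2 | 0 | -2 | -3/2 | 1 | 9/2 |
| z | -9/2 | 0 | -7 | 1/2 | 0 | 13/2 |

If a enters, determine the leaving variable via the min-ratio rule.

Column a entries and ratios — b: (13/2)/(1/2) = 13; u2: (9/2)/(1/2) = 9.
Smallest ratio is 9 in the row of u2, so u2 leaves.

u2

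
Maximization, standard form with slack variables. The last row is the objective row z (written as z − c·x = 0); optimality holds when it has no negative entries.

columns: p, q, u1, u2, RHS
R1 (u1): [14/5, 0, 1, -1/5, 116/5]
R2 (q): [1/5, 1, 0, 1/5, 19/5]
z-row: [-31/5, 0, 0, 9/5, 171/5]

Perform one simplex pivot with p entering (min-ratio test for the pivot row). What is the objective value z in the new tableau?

Ratio test on column p — row 1: (116/5)/(14/5) = 58/7; row 2: (19/5)/(1/5) = 19. Minimum is 58/7 at row 1 (u1 leaves); pivot element 14/5.
Pivot on row 1; the z-row RHS becomes 171/5 − (-31/5)·(58/7) = 599/7.

599/7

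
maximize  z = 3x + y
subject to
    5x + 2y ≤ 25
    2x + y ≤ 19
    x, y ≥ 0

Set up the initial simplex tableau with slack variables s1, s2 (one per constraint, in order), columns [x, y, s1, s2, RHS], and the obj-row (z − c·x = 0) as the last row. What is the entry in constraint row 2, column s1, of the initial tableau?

Slack s1 belongs to constraint 1; its column is the unit vector e_1, so the entry in row 2 is 0.

0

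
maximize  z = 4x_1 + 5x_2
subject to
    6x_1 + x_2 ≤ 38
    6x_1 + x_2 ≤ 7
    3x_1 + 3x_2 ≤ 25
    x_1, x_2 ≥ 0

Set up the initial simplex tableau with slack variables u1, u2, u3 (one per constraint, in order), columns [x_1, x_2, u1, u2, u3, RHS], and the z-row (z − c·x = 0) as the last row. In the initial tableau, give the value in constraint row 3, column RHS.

The RHS of constraint 3 is b_3 = 25.

25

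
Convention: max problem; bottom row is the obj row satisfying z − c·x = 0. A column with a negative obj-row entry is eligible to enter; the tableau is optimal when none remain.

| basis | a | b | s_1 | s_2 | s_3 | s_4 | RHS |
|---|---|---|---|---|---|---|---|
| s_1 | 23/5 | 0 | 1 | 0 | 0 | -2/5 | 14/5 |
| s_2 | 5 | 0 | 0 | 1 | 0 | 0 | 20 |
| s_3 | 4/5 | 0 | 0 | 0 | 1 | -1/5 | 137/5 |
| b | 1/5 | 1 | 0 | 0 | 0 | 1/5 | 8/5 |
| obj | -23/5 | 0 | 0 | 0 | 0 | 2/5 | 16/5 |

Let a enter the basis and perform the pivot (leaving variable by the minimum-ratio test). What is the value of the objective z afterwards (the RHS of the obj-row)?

6

Ratio test on column a — row 1: (14/5)/(23/5) = 14/23; row 2: 20/5 = 4; row 3: (137/5)/(4/5) = 137/4; row 4: (8/5)/(1/5) = 8. Minimum is 14/23 at row 1 (s_1 leaves); pivot element 23/5.
Pivot on row 1; the obj-row RHS becomes 16/5 − (-23/5)·(14/23) = 6.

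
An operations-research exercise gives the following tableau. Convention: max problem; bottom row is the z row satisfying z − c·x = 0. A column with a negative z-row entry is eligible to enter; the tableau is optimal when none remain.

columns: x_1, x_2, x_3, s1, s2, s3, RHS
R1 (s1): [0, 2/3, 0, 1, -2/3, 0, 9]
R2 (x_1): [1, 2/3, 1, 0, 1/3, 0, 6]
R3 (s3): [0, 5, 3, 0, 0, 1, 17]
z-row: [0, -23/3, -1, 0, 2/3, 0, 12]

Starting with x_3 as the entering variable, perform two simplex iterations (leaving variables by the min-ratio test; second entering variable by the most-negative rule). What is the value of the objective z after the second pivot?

Ratio test on column x_3 — row 1: entry 0 ≤ 0; row 2: 6/1 = 6; row 3: 17/3 = 17/3. Minimum is 17/3 at row 3 (s3 leaves); pivot element 3.
Pivot on row 3; the z-row RHS becomes 12 − (-1)·(17/3) = 53/3.
Next entering variable (most negative z-row entry -6): x_2.
Ratio test on column x_2 — row 1: 9/(2/3) = 27/2; row 2: entry -1 ≤ 0; row 3: (17/3)/(5/3) = 17/5. Minimum is 17/5 at row 3 (x_3 leaves); pivot element 5/3.
After the second pivot the z-row RHS is 53/3 − (-6)·(17/5) = 571/15.

571/15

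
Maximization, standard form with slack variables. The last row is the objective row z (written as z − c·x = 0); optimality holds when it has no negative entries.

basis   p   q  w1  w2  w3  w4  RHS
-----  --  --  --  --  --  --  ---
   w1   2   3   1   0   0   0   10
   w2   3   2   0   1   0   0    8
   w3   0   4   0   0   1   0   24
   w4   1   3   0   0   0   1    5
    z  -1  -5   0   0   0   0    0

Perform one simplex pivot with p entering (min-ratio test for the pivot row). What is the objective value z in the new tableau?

8/3

Ratio test on column p — row 1: 10/2 = 5; row 2: 8/3 = 8/3; row 3: entry 0 ≤ 0; row 4: 5/1 = 5. Minimum is 8/3 at row 2 (w2 leaves); pivot element 3.
Pivot on row 2; the z-row RHS becomes 0 − (-1)·(8/3) = 8/3.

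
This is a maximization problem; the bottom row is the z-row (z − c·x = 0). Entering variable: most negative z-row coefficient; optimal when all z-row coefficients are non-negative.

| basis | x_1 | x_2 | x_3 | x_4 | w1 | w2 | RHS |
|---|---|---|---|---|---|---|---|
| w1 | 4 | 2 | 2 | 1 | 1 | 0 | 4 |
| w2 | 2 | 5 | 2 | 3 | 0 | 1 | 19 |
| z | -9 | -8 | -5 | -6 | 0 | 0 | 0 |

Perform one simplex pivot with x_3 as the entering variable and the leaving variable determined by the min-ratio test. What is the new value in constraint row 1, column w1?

1/2

Ratio test on column x_3 — row 1: 4/2 = 2; row 2: 19/2 = 19/2. Minimum is 2 at row 1 (w1 leaves); pivot element 2.
Divide row 1 by 2; eliminate column x_3 from the other rows.
In the new row 1, the w1 entry is the old entry divided by the pivot: 1/2 = 1/2.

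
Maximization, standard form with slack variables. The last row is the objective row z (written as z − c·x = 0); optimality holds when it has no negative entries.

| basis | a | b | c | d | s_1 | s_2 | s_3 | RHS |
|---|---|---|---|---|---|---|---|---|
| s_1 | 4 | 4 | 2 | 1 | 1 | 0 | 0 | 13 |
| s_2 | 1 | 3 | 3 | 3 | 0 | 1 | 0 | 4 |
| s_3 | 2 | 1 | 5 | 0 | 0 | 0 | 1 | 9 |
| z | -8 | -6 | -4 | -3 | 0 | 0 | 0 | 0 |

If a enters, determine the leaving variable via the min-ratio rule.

s_1

Column a entries and ratios — s_1: 13/4 = 13/4; s_2: 4/1 = 4; s_3: 9/2 = 9/2.
Smallest ratio is 13/4 in the row of s_1, so s_1 leaves.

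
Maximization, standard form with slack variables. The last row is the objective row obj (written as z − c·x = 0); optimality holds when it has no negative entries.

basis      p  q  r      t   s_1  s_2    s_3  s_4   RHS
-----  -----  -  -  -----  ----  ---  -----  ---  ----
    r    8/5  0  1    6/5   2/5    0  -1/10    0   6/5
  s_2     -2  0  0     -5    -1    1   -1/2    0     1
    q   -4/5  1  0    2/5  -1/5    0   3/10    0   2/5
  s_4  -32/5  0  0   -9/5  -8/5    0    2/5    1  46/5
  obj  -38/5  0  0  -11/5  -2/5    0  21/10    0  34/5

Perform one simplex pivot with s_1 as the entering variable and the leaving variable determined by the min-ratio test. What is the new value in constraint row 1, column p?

Ratio test on column s_1 — row 1: (6/5)/(2/5) = 3; row 2: entry -1 ≤ 0; row 3: entry -1/5 ≤ 0; row 4: entry -8/5 ≤ 0. Minimum is 3 at row 1 (r leaves); pivot element 2/5.
Divide row 1 by 2/5; eliminate column s_1 from the other rows.
In the new row 1, the p entry is the old entry divided by the pivot: (8/5)/(2/5) = 4.

4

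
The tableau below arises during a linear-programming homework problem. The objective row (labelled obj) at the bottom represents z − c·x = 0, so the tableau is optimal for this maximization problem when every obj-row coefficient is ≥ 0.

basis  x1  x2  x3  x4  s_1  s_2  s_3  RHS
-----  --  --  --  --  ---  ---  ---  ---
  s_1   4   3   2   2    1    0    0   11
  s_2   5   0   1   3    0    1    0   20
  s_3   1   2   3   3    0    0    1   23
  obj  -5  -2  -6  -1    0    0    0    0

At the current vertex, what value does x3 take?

x3 is not in the basis, so in the current basic feasible solution x3 = 0.

0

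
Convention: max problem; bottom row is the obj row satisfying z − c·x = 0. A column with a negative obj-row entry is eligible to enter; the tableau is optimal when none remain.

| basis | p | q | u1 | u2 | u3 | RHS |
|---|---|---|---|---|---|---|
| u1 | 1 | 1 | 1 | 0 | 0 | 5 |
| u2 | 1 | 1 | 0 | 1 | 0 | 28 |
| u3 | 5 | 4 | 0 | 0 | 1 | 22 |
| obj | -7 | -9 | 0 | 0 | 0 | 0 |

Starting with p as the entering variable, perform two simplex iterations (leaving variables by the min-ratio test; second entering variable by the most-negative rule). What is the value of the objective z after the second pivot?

Ratio test on column p — row 1: 5/1 = 5; row 2: 28/1 = 28; row 3: 22/5 = 22/5. Minimum is 22/5 at row 3 (u3 leaves); pivot element 5.
Pivot on row 3; the obj-row RHS becomes 0 − (-7)·(22/5) = 154/5.
Next entering variable (most negative obj-row entry -17/5): q.
Ratio test on column q — row 1: (3/5)/(1/5) = 3; row 2: (118/5)/(1/5) = 118; row 3: (22/5)/(4/5) = 11/2. Minimum is 3 at row 1 (u1 leaves); pivot element 1/5.
After the second pivot the obj-row RHS is 154/5 − (-17/5)·3 = 41.

41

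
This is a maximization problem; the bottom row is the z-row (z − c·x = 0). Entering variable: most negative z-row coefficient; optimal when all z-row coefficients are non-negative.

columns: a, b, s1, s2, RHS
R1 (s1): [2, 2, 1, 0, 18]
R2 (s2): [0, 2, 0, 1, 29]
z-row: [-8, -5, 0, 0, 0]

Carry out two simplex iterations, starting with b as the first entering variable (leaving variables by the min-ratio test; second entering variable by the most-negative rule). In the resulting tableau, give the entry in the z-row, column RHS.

Ratio test on column b — row 1: 18/2 = 9; row 2: 29/2 = 29/2. Minimum is 9 at row 1 (s1 leaves); pivot element 2.
Divide row 1 by 2; eliminate column b from the other rows.
Second iteration: most negative z-row entry is -3 in column a, so a enters.
Ratio test on column a — row 1: 9/1 = 9; row 2: entry -2 ≤ 0. Minimum is 9 at row 1 (b leaves); pivot element 1.
Divide row 1 by 1; eliminate column a from the other rows.
After both pivots, the entry at the z-row, column RHS is 72.

72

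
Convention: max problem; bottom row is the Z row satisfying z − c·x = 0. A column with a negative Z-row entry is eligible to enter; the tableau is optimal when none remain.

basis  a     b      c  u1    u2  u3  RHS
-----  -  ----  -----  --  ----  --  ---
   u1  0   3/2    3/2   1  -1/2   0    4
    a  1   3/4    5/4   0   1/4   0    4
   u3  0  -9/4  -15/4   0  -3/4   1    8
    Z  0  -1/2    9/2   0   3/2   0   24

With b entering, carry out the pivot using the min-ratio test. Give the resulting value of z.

Ratio test on column b — row 1: 4/(3/2) = 8/3; row 2: 4/(3/4) = 16/3; row 3: entry -9/4 ≤ 0. Minimum is 8/3 at row 1 (u1 leaves); pivot element 3/2.
Pivot on row 1; the Z-row RHS becomes 24 − (-1/2)·(8/3) = 76/3.

76/3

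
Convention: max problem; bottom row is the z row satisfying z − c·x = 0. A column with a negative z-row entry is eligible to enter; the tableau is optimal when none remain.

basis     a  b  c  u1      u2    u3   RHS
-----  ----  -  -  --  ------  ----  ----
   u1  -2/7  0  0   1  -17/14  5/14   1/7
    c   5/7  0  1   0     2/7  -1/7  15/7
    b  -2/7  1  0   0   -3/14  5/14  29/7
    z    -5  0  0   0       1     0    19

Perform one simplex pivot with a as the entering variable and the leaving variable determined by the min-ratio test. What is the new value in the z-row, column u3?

-1

Ratio test on column a — row 1: entry -2/7 ≤ 0; row 2: (15/7)/(5/7) = 3; row 3: entry -2/7 ≤ 0. Minimum is 3 at row 2 (c leaves); pivot element 5/7.
Divide row 2 by 5/7; eliminate column a from the other rows.
z-row update in column u3: 0 − (-5)·(-1/5) = -1.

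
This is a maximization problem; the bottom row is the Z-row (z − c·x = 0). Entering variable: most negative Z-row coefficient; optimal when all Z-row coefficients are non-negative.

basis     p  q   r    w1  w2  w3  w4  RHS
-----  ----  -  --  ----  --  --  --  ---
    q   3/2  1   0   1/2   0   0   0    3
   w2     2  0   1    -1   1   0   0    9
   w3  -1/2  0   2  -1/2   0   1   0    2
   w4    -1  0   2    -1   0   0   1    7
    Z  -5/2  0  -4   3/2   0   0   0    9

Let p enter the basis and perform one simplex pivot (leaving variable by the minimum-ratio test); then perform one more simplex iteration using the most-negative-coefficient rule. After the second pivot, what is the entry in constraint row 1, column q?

2/3

Ratio test on column p — row 1: 3/(3/2) = 2; row 2: 9/2 = 9/2; row 3: entry -1/2 ≤ 0; row 4: entry -1 ≤ 0. Minimum is 2 at row 1 (q leaves); pivot element 3/2.
Divide row 1 by 3/2; eliminate column p from the other rows.
Second iteration: most negative Z-row entry is -4 in column r, so r enters.
Ratio test on column r — row 1: entry 0 ≤ 0; row 2: 5/1 = 5; row 3: 3/2 = 3/2; row 4: 9/2 = 9/2. Minimum is 3/2 at row 3 (w3 leaves); pivot element 2.
Divide row 3 by 2; eliminate column r from the other rows.
After both pivots, the entry at constraint row 1, column q is 2/3.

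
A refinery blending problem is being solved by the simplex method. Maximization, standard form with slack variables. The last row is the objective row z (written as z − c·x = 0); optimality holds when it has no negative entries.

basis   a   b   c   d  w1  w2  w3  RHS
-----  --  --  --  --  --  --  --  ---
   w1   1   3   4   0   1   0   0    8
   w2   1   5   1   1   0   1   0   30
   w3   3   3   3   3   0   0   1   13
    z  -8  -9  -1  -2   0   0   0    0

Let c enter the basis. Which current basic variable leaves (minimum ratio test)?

w1

Column c entries and ratios — w1: 8/4 = 2; w2: 30/1 = 30; w3: 13/3 = 13/3.
Smallest ratio is 2 in the row of w1, so w1 leaves.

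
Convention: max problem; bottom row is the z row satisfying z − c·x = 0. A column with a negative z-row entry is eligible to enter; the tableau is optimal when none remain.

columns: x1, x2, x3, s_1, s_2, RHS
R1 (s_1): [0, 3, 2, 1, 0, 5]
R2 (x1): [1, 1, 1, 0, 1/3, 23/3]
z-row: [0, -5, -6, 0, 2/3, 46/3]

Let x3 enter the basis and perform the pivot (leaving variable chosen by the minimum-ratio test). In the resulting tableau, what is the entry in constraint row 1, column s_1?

1/2

Ratio test on column x3 — row 1: 5/2 = 5/2; row 2: (23/3)/1 = 23/3. Minimum is 5/2 at row 1 (s_1 leaves); pivot element 2.
Divide row 1 by 2; eliminate column x3 from the other rows.
In the new row 1, the s_1 entry is the old entry divided by the pivot: 1/2 = 1/2.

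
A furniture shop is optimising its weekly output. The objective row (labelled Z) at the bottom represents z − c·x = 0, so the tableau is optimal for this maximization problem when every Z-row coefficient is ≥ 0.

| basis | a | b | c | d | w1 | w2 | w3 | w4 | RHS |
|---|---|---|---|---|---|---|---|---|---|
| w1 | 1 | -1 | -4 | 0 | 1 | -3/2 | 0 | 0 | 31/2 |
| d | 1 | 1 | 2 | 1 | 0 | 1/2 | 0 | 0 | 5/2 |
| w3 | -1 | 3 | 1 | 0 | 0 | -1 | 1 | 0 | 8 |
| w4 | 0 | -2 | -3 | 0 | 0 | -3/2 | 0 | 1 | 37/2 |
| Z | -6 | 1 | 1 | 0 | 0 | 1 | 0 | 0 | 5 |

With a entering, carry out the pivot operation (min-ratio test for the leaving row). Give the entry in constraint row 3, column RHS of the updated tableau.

Ratio test on column a — row 1: (31/2)/1 = 31/2; row 2: (5/2)/1 = 5/2; row 3: entry -1 ≤ 0; row 4: entry 0 ≤ 0. Minimum is 5/2 at row 2 (d leaves); pivot element 1.
Divide row 2 by 1; eliminate column a from the other rows.
Row 3 update in column RHS: 8 − (-1)·(5/2) = 21/2.

21/2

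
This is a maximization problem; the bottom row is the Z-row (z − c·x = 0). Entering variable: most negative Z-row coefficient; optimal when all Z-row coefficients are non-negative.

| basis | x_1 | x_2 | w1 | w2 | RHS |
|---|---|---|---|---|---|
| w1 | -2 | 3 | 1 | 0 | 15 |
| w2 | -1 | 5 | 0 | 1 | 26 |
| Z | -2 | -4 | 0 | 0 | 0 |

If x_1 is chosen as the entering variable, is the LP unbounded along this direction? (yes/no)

Every constraint-row entry in column x_1 is ≤ 0, so increasing x_1 is unbounded.

yes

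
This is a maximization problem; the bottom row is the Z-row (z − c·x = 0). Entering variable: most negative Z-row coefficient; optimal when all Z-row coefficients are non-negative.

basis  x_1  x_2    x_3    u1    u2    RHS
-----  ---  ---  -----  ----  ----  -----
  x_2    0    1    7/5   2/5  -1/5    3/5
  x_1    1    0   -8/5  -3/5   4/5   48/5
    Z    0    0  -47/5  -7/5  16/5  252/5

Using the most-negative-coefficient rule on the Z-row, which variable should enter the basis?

Negative Z-row entries: x_3: -47/5, u1: -7/5.
The most negative is -47/5 in column x_3, so x_3 enters.

x_3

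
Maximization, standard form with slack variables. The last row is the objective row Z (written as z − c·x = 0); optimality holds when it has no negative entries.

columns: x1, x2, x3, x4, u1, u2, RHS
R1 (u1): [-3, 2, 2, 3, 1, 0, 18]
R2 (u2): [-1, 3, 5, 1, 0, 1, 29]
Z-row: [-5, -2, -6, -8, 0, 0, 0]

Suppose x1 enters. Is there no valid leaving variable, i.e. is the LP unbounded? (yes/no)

Every constraint-row entry in column x1 is ≤ 0, so increasing x1 is unbounded.

yes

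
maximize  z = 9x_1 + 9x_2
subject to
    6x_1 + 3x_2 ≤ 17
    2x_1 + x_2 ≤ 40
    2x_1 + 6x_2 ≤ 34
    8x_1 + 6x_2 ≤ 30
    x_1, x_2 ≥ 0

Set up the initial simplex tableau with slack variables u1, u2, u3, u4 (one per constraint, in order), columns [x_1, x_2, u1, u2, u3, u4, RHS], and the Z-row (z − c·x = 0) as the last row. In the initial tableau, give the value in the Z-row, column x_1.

The Z-row carries the negated objective coefficients: the x_1 entry is -9.

-9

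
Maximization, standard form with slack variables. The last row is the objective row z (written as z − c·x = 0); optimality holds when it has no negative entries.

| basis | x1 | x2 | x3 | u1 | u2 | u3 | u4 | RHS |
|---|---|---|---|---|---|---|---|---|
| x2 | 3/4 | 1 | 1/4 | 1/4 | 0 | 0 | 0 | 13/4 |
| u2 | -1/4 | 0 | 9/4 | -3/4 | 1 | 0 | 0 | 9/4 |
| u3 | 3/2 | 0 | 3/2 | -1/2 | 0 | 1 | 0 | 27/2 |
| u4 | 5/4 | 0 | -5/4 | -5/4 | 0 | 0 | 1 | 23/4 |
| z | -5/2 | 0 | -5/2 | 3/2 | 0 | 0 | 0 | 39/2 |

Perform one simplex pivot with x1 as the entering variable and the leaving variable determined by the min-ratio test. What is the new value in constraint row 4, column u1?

Ratio test on column x1 — row 1: (13/4)/(3/4) = 13/3; row 2: entry -1/4 ≤ 0; row 3: (27/2)/(3/2) = 9; row 4: (23/4)/(5/4) = 23/5. Minimum is 13/3 at row 1 (x2 leaves); pivot element 3/4.
Divide row 1 by 3/4; eliminate column x1 from the other rows.
Row 4 update in column u1: -5/4 − (5/4)·(1/3) = -5/3.

-5/3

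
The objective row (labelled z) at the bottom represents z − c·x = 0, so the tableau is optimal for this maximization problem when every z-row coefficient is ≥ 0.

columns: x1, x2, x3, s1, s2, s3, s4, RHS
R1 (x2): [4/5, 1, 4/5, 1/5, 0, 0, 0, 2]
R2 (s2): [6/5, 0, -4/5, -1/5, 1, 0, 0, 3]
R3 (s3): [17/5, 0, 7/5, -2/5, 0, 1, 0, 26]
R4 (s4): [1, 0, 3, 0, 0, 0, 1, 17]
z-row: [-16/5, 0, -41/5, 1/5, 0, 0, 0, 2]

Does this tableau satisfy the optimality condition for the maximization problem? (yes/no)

no

The z-row has a negative entry -41/5 in column x3, so it is not optimal.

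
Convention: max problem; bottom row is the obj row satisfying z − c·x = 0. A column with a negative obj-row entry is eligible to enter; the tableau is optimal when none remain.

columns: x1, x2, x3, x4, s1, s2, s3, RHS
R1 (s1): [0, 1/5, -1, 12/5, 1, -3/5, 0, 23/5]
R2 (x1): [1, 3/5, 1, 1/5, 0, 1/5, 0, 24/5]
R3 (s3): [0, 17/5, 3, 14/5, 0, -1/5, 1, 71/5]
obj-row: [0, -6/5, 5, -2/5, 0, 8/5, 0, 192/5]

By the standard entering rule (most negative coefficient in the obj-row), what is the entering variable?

Negative obj-row entries: x2: -6/5, x4: -2/5.
The most negative is -6/5 in column x2, so x2 enters.

x2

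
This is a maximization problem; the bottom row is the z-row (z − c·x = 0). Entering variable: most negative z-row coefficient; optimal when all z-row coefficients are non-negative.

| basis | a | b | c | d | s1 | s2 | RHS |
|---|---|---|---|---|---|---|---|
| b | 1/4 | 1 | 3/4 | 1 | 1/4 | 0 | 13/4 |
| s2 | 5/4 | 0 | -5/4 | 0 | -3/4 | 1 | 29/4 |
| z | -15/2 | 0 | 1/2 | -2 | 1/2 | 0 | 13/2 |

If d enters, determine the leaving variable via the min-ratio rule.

b

Column d entries and ratios — b: (13/4)/1 = 13/4; s2: 0 ≤ 0, skip.
Smallest ratio is 13/4 in the row of b, so b leaves.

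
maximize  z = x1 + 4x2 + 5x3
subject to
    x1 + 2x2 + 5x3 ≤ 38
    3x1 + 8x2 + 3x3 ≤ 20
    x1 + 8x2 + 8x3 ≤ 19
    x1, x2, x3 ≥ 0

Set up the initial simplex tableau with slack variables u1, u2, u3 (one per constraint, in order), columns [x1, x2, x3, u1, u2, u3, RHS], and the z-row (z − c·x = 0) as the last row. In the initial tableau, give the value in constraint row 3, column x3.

8

Constraint 3 has coefficient 8 on x3.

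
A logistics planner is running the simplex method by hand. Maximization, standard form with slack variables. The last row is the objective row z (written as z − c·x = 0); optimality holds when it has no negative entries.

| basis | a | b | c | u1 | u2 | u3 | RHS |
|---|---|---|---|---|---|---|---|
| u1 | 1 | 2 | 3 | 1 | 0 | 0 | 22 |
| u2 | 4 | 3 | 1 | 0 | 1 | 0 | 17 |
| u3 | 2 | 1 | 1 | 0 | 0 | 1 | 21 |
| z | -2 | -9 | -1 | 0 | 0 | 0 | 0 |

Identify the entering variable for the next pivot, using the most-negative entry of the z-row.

b

Negative z-row entries: a: -2, b: -9, c: -1.
The most negative is -9 in column b, so b enters.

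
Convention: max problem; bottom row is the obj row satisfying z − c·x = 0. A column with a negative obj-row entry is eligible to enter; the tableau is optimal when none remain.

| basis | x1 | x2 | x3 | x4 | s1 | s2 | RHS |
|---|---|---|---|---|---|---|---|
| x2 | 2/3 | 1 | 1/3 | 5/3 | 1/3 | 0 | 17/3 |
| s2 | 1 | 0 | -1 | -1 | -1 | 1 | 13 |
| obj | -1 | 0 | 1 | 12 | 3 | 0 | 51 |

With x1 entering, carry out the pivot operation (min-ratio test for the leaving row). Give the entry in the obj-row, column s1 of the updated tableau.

Ratio test on column x1 — row 1: (17/3)/(2/3) = 17/2; row 2: 13/1 = 13. Minimum is 17/2 at row 1 (x2 leaves); pivot element 2/3.
Divide row 1 by 2/3; eliminate column x1 from the other rows.
obj-row update in column s1: 3 − (-1)·(1/2) = 7/2.

7/2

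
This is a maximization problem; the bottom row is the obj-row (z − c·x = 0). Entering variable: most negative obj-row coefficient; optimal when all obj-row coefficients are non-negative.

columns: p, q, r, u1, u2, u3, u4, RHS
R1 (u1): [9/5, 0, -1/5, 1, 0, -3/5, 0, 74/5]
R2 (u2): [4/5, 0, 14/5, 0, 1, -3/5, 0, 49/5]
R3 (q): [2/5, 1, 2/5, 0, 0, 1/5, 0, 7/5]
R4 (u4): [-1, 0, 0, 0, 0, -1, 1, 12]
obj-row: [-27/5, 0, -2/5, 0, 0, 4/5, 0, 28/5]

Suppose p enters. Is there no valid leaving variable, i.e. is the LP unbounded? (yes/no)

no

Column p has positive entries in row(s) 1, 2, 3, so the ratio test bounds it — not unbounded.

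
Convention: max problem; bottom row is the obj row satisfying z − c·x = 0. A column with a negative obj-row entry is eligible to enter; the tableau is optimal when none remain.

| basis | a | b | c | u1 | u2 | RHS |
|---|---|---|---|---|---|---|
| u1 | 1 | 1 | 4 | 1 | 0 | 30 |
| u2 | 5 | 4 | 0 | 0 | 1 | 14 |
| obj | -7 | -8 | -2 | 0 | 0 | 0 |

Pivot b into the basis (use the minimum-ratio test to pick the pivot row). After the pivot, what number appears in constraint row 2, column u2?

1/4

Ratio test on column b — row 1: 30/1 = 30; row 2: 14/4 = 7/2. Minimum is 7/2 at row 2 (u2 leaves); pivot element 4.
Divide row 2 by 4; eliminate column b from the other rows.
In the new row 2, the u2 entry is the old entry divided by the pivot: 1/4 = 1/4.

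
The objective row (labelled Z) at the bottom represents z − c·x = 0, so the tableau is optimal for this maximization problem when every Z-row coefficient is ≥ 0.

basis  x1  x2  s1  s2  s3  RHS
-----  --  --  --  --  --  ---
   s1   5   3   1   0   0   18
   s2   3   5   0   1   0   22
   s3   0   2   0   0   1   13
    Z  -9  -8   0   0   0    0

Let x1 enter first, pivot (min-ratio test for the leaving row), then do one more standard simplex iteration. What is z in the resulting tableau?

Ratio test on column x1 — row 1: 18/5 = 18/5; row 2: 22/3 = 22/3; row 3: entry 0 ≤ 0. Minimum is 18/5 at row 1 (s1 leaves); pivot element 5.
Pivot on row 1; the Z-row RHS becomes 0 − (-9)·(18/5) = 162/5.
Next entering variable (most negative Z-row entry -13/5): x2.
Ratio test on column x2 — row 1: (18/5)/(3/5) = 6; row 2: (56/5)/(16/5) = 7/2; row 3: 13/2 = 13/2. Minimum is 7/2 at row 2 (s2 leaves); pivot element 16/5.
After the second pivot the Z-row RHS is 162/5 − (-13/5)·(7/2) = 83/2.

83/2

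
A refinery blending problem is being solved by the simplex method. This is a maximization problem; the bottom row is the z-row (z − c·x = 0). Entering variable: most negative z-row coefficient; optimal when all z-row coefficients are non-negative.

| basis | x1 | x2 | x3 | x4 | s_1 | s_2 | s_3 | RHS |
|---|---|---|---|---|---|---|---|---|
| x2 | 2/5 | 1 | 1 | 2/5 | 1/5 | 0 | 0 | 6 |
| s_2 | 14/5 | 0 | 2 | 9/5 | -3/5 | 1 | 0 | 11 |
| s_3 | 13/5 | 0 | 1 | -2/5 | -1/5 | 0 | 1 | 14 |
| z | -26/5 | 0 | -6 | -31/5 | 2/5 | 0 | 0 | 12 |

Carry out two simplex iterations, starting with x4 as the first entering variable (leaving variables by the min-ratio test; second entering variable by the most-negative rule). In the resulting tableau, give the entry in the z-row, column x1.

10/3

Ratio test on column x4 — row 1: 6/(2/5) = 15; row 2: 11/(9/5) = 55/9; row 3: entry -2/5 ≤ 0. Minimum is 55/9 at row 2 (s_2 leaves); pivot element 9/5.
Divide row 2 by 9/5; eliminate column x4 from the other rows.
Second iteration: most negative z-row entry is -5/3 in column s_1, so s_1 enters.
Ratio test on column s_1 — row 1: (32/9)/(1/3) = 32/3; row 2: entry -1/3 ≤ 0; row 3: entry -1/3 ≤ 0. Minimum is 32/3 at row 1 (x2 leaves); pivot element 1/3.
Divide row 1 by 1/3; eliminate column s_1 from the other rows.
After both pivots, the entry at the z-row, column x1 is 10/3.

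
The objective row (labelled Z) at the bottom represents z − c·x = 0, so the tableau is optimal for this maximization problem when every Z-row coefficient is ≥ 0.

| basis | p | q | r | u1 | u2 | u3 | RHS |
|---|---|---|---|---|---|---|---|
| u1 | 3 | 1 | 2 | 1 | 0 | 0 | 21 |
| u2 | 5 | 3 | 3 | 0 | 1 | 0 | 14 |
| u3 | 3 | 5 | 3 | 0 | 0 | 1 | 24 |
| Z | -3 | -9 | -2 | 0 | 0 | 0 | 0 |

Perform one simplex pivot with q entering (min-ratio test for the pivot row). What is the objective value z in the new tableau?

Ratio test on column q — row 1: 21/1 = 21; row 2: 14/3 = 14/3; row 3: 24/5 = 24/5. Minimum is 14/3 at row 2 (u2 leaves); pivot element 3.
Pivot on row 2; the Z-row RHS becomes 0 − (-9)·(14/3) = 42.

42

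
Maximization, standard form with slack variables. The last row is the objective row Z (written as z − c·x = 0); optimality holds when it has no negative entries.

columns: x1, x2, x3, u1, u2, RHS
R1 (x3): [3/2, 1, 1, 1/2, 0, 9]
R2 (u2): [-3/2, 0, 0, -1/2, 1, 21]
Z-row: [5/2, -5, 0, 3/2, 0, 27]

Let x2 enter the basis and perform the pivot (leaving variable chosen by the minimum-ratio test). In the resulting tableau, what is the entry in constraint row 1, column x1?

Ratio test on column x2 — row 1: 9/1 = 9; row 2: entry 0 ≤ 0. Minimum is 9 at row 1 (x3 leaves); pivot element 1.
Divide row 1 by 1; eliminate column x2 from the other rows.
In the new row 1, the x1 entry is the old entry divided by the pivot: (3/2)/1 = 3/2.

3/2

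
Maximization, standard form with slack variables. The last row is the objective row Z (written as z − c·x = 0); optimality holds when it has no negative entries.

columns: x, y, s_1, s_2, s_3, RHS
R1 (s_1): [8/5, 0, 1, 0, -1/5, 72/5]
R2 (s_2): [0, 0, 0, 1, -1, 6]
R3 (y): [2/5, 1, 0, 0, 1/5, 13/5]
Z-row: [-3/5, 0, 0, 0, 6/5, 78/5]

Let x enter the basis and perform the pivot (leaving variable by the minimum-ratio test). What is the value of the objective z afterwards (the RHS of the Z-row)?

39/2

Ratio test on column x — row 1: (72/5)/(8/5) = 9; row 2: entry 0 ≤ 0; row 3: (13/5)/(2/5) = 13/2. Minimum is 13/2 at row 3 (y leaves); pivot element 2/5.
Pivot on row 3; the Z-row RHS becomes 78/5 − (-3/5)·(13/2) = 39/2.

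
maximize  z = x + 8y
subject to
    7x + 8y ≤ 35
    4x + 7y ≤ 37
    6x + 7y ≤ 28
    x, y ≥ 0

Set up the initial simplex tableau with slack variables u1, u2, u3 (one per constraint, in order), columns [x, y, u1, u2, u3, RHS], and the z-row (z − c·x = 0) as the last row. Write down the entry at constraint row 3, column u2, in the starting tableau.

Slack u2 belongs to constraint 2; its column is the unit vector e_2, so the entry in row 3 is 0.

0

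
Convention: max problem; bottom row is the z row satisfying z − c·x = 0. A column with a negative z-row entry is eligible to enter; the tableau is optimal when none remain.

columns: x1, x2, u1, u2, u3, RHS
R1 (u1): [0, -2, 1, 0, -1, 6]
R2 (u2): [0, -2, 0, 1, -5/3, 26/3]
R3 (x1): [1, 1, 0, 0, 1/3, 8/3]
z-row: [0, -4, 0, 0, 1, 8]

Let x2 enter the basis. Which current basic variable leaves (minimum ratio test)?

x1

Column x2 entries and ratios — u1: -2 ≤ 0, skip; u2: -2 ≤ 0, skip; x1: (8/3)/1 = 8/3.
Smallest ratio is 8/3 in the row of x1, so x1 leaves.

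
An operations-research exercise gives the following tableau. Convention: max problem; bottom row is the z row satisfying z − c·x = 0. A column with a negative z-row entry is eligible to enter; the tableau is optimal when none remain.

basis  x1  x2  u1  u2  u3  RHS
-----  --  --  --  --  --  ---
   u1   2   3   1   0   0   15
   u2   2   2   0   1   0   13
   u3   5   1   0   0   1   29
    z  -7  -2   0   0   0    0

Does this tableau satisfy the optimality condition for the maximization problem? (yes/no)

The z-row has a negative entry -7 in column x1, so it is not optimal.

no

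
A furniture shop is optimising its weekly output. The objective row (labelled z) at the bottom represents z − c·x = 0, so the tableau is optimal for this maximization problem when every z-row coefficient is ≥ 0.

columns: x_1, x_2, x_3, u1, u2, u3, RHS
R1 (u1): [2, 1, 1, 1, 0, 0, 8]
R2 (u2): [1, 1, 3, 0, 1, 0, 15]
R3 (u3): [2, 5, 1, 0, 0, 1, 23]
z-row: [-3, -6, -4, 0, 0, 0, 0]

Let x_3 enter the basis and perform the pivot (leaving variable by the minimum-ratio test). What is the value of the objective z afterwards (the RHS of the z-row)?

Ratio test on column x_3 — row 1: 8/1 = 8; row 2: 15/3 = 5; row 3: 23/1 = 23. Minimum is 5 at row 2 (u2 leaves); pivot element 3.
Pivot on row 2; the z-row RHS becomes 0 − (-4)·5 = 20.

20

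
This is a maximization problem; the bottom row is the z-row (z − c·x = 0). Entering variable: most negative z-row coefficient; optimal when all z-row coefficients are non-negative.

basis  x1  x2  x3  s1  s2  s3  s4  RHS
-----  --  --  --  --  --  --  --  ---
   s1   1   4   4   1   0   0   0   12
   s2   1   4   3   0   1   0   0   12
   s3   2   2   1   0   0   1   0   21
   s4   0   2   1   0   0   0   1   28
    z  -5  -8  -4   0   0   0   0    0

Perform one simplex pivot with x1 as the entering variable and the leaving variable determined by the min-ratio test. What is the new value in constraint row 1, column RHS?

Ratio test on column x1 — row 1: 12/1 = 12; row 2: 12/1 = 12; row 3: 21/2 = 21/2; row 4: entry 0 ≤ 0. Minimum is 21/2 at row 3 (s3 leaves); pivot element 2.
Divide row 3 by 2; eliminate column x1 from the other rows.
Row 1 update in column RHS: 12 − 1·(21/2) = 3/2.

3/2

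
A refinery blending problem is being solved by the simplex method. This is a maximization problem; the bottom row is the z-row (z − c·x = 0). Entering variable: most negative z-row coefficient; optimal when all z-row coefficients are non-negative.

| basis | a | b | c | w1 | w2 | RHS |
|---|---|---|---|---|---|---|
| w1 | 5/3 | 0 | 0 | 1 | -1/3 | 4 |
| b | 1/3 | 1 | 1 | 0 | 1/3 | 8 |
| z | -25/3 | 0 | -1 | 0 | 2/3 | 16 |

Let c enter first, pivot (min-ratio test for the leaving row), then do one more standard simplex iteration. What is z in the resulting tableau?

Ratio test on column c — row 1: entry 0 ≤ 0; row 2: 8/1 = 8. Minimum is 8 at row 2 (b leaves); pivot element 1.
Pivot on row 2; the z-row RHS becomes 16 − (-1)·8 = 24.
Next entering variable (most negative z-row entry -8): a.
Ratio test on column a — row 1: 4/(5/3) = 12/5; row 2: 8/(1/3) = 24. Minimum is 12/5 at row 1 (w1 leaves); pivot element 5/3.
After the second pivot the z-row RHS is 24 − (-8)·(12/5) = 216/5.

216/5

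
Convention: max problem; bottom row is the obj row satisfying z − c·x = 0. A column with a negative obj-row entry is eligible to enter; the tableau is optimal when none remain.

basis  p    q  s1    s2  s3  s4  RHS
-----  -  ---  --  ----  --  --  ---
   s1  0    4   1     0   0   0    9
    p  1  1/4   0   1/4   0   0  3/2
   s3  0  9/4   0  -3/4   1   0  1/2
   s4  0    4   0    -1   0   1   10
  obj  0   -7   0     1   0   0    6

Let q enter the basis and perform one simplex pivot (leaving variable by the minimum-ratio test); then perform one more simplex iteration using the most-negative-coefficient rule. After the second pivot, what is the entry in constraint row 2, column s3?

Ratio test on column q — row 1: 9/4 = 9/4; row 2: (3/2)/(1/4) = 6; row 3: (1/2)/(9/4) = 2/9; row 4: 10/4 = 5/2. Minimum is 2/9 at row 3 (s3 leaves); pivot element 9/4.
Divide row 3 by 9/4; eliminate column q from the other rows.
Second iteration: most negative obj-row entry is -4/3 in column s2, so s2 enters.
Ratio test on column s2 — row 1: (73/9)/(4/3) = 73/12; row 2: (13/9)/(1/3) = 13/3; row 3: entry -1/3 ≤ 0; row 4: (82/9)/(1/3) = 82/3. Minimum is 13/3 at row 2 (p leaves); pivot element 1/3.
Divide row 2 by 1/3; eliminate column s2 from the other rows.
After both pivots, the entry at constraint row 2, column s3 is -1/3.

-1/3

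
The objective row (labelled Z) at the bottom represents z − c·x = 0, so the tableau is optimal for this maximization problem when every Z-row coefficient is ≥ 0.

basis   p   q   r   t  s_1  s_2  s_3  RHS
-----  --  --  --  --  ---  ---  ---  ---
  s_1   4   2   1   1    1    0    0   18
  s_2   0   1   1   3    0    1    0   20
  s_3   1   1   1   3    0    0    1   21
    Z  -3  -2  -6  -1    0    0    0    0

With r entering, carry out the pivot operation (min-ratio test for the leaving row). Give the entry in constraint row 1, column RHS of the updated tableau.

18

Ratio test on column r — row 1: 18/1 = 18; row 2: 20/1 = 20; row 3: 21/1 = 21. Minimum is 18 at row 1 (s_1 leaves); pivot element 1.
Divide row 1 by 1; eliminate column r from the other rows.
In the new row 1, the RHS entry is the old entry divided by the pivot: 18/1 = 18.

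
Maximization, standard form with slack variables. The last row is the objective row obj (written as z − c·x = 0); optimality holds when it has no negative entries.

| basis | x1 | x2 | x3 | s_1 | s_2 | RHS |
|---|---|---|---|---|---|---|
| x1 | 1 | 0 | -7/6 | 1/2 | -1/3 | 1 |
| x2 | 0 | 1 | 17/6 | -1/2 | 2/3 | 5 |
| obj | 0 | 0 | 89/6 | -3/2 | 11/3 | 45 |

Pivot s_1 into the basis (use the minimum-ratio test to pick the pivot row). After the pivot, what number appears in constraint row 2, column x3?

5/3

Ratio test on column s_1 — row 1: 1/(1/2) = 2; row 2: entry -1/2 ≤ 0. Minimum is 2 at row 1 (x1 leaves); pivot element 1/2.
Divide row 1 by 1/2; eliminate column s_1 from the other rows.
Row 2 update in column x3: 17/6 − (-1/2)·(-7/3) = 5/3.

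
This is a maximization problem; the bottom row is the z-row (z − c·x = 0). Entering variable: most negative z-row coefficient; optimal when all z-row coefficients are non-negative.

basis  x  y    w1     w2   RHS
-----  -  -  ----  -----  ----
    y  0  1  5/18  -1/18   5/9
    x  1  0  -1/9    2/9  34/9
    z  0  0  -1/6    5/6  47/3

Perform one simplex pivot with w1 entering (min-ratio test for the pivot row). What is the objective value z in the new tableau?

16

Ratio test on column w1 — row 1: (5/9)/(5/18) = 2; row 2: entry -1/9 ≤ 0. Minimum is 2 at row 1 (y leaves); pivot element 5/18.
Pivot on row 1; the z-row RHS becomes 47/3 − (-1/6)·2 = 16.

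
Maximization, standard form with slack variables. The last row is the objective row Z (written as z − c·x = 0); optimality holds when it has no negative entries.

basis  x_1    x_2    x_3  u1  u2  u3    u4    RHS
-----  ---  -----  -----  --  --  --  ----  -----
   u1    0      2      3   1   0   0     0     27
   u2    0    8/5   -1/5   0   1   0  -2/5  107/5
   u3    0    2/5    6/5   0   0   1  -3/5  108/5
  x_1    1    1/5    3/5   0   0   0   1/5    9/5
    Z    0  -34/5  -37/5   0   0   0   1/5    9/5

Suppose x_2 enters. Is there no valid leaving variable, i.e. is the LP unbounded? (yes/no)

no

Column x_2 has positive entries in row(s) 1, 2, 3, 4, so the ratio test bounds it — not unbounded.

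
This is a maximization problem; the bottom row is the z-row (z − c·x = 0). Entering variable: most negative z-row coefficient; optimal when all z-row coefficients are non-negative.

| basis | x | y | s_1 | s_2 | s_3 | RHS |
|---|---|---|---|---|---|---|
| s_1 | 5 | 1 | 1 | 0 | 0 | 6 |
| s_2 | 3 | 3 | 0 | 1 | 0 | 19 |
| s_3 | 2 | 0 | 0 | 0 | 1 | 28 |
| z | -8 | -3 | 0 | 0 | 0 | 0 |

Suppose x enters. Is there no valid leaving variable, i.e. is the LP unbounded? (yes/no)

no

Column x has positive entries in row(s) 1, 2, 3, so the ratio test bounds it — not unbounded.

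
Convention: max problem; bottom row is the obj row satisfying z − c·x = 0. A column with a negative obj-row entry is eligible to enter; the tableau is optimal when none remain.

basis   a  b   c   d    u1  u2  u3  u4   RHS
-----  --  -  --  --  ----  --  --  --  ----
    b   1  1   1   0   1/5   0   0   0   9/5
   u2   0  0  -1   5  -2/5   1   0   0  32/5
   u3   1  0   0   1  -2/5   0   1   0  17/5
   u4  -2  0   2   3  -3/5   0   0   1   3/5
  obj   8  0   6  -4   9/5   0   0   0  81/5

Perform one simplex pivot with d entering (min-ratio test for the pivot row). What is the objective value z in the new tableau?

Ratio test on column d — row 1: entry 0 ≤ 0; row 2: (32/5)/5 = 32/25; row 3: (17/5)/1 = 17/5; row 4: (3/5)/3 = 1/5. Minimum is 1/5 at row 4 (u4 leaves); pivot element 3.
Pivot on row 4; the obj-row RHS becomes 81/5 − (-4)·(1/5) = 17.

17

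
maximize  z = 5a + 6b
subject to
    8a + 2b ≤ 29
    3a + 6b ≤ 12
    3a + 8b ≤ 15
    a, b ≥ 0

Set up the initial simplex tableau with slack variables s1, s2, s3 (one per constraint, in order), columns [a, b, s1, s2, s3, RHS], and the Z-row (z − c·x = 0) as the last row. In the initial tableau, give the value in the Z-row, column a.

-5

The Z-row carries the negated objective coefficients: the a entry is -5.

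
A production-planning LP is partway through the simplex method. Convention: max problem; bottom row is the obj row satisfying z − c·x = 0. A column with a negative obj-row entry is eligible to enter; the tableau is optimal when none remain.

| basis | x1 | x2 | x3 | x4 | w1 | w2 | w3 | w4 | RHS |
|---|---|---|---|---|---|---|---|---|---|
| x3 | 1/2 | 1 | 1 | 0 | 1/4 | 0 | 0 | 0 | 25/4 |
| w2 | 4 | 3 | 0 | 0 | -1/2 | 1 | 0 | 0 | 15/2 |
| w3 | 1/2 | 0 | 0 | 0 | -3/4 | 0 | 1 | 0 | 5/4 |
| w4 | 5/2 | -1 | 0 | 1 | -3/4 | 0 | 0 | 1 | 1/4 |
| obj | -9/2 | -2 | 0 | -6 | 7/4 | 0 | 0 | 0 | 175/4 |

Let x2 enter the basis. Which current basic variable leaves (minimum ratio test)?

w2

Column x2 entries and ratios — x3: (25/4)/1 = 25/4; w2: (15/2)/3 = 5/2; w3: 0 ≤ 0, skip; w4: -1 ≤ 0, skip.
Smallest ratio is 5/2 in the row of w2, so w2 leaves.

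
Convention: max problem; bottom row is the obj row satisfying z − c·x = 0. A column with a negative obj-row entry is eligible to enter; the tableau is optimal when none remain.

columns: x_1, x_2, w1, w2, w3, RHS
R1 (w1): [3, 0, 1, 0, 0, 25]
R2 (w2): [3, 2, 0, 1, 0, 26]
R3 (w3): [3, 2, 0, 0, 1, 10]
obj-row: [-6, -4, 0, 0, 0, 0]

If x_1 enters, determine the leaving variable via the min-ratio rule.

w3

Column x_1 entries and ratios — w1: 25/3 = 25/3; w2: 26/3 = 26/3; w3: 10/3 = 10/3.
Smallest ratio is 10/3 in the row of w3, so w3 leaves.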